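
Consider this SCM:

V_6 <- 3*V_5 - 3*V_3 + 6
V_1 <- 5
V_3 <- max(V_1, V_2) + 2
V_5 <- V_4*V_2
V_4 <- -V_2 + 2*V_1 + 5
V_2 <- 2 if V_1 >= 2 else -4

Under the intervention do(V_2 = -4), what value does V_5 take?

-76

do(V_2=-4) replaces the equation V_2 <- 2 if V_1 >= 2 else -4 with the constant V_2 = -4.
V_4 = -V_2 + 2*V_1 + 5  [with V_2=-4, V_1=5]  = 19
V_5 = V_4*V_2  [with V_4=19, V_2=-4]  = -76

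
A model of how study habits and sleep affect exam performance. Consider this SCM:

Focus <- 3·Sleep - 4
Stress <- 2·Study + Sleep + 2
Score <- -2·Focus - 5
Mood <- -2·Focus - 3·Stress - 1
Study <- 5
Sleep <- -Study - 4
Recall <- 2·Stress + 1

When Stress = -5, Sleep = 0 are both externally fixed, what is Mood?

Setting Stress = -5, Sleep = 0 by intervention discards those variables' equations.
Focus = 3·Sleep - 4  [with Sleep=0]  = -4
Mood = -2·Focus - 3·Stress - 1  [with Focus=-4, Stress=-5]  = 22

22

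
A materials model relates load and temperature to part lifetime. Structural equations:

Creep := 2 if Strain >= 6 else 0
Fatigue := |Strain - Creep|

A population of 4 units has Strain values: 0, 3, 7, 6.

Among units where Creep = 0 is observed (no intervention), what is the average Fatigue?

1.5

E[Fatigue|Creep=0] averages over only the 2 units with Creep=0 (Strain = 0, 3): Fatigue = 0, 3, mean 1.5.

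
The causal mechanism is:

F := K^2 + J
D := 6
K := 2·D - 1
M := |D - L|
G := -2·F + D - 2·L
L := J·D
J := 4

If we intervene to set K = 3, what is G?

The intervention breaks the incoming arrows to K: K := 2·D - 1 no longer applies, and K = 3.
L = J·D  [with J=4, D=6]  = 24
F = K^2 + J  [with K=3, J=4]  = 13
G = -2·F + D - 2·L  [with F=13, D=6, L=24]  = -68

-68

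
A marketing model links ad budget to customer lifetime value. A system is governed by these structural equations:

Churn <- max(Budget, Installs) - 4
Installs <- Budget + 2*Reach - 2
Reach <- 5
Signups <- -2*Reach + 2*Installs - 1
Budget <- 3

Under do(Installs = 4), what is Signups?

The intervention breaks the incoming arrows to Installs: Installs <- Budget + 2*Reach - 2 no longer applies, and Installs = 4.
Signups = -2*Reach + 2*Installs - 1  [with Reach=5, Installs=4]  = -3

-3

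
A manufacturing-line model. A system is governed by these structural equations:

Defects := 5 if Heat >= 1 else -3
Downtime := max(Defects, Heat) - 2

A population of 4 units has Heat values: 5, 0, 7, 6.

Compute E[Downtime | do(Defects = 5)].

3.75

The intervention sets Defects=5 in all 4 units regardless of Heat. Recomputing Downtime per unit gives 3, 3, 5, 4; average 3.75.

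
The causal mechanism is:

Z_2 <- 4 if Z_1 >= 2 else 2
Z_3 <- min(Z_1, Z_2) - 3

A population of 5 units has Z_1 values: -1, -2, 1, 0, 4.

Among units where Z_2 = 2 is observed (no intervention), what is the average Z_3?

Conditioning on Z_2=2 selects the 4 unit(s) with Z_1 ∈ {-1, -2, 1, 0}. Their Z_3 values: -4, -5, -2, -3. Mean = -3.5.

-3.5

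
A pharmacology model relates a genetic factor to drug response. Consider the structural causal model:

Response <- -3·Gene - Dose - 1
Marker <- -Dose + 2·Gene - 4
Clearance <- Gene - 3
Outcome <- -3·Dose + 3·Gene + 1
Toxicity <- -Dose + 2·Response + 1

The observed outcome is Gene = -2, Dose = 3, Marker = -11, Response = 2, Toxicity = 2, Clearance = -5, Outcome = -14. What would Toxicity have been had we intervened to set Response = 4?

6

Intervening sets Response = 4 and removes its equation (Response <- -3·Gene - Dose - 1).
Toxicity = -Dose + 2·Response + 1  [with Dose=3, Response=4]  = 6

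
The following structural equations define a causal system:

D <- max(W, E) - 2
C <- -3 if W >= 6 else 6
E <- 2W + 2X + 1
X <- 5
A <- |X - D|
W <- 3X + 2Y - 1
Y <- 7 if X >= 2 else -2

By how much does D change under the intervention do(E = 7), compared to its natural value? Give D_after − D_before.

-39

Intervening sets E = 7 and removes its equation (E <- 2W + 2X + 1).
Y = 7 if X >= 2 else -2  [with X=5]  = 7
W = 3X + 2Y - 1  [with X=5, Y=7]  = 28
D = max(W, E) - 2  [with W=28, E=7]  = 26
Without intervention: Y = 7 if X >= 2 else -2  [with X=5]  = 7; W = 3X + 2Y - 1  [with X=5, Y=7]  = 28; E = 2W + 2X + 1  [with W=28, X=5]  = 67; D = max(W, E) - 2  [with W=28, E=67]  = 65.
Change = 26 − 65 = -39.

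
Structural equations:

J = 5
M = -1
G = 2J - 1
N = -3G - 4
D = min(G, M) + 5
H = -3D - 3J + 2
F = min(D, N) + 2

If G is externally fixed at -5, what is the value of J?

Under do(G=-5), the mechanism G = 2J - 1 is discarded; G is fixed at -5.
Since J is not a descendant of the intervened variable, it is unaffected.

5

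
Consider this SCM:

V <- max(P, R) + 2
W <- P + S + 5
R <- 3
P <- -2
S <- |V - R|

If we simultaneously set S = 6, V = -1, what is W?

The joint intervention fixes S = 6, V = -1, removing each variable's own equation.
W = P + S + 5  [with P=-2, S=6]  = 9

9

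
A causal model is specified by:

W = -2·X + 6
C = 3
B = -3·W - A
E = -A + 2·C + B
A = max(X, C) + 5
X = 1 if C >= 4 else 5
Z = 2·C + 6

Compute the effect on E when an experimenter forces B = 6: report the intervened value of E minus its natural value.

4

The intervention breaks the incoming arrows to B: B = -3·W - A no longer applies, and B = 6.
X = 1 if C >= 4 else 5  [with C=3]  = 5
A = max(X, C) + 5  [with X=5, C=3]  = 10
E = -A + 2·C + B  [with A=10, C=3, B=6]  = 2
Without intervention: X = 1 if C >= 4 else 5  [with C=3]  = 5; A = max(X, C) + 5  [with X=5, C=3]  = 10; W = -2·X + 6  [with X=5]  = -4; B = -3·W - A  [with W=-4, A=10]  = 2; E = -A + 2·C + B  [with A=10, C=3, B=2]  = -2.
Change = 2 − (-2) = 4.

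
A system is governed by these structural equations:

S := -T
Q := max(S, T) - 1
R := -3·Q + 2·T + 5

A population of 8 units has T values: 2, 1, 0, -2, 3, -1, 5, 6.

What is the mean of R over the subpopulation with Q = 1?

2

Observing Q=1 restricts to units where Q's equation naturally yields 1: T ∈ {2, -2}. In that subpopulation R = 6, -2, mean 2.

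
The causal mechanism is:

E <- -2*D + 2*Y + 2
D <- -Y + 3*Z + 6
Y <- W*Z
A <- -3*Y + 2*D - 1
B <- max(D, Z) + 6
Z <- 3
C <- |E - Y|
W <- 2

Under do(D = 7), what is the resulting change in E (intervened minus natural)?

4

The intervention breaks the incoming arrows to D: D <- -Y + 3*Z + 6 no longer applies, and D = 7.
Y = W*Z  [with W=2, Z=3]  = 6
E = -2*D + 2*Y + 2  [with D=7, Y=6]  = 0
Without intervention: Y = W*Z  [with W=2, Z=3]  = 6; D = -Y + 3*Z + 6  [with Y=6, Z=3]  = 9; E = -2*D + 2*Y + 2  [with D=9, Y=6]  = -4.
Change = 0 − (-4) = 4.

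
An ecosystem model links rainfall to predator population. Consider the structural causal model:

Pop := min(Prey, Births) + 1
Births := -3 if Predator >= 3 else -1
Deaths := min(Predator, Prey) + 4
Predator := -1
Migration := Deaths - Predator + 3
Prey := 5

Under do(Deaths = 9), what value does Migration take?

Intervening sets Deaths = 9 and removes its equation (Deaths := min(Predator, Prey) + 4).
Migration = Deaths - Predator + 3  [with Deaths=9, Predator=-1]  = 13

13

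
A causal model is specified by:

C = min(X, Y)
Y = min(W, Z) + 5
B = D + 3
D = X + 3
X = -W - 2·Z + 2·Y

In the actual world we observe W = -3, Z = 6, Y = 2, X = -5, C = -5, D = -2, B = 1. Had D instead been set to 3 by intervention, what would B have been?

6

Intervening sets D = 3 and removes its equation (D = X + 3).
B = D + 3  [with D=3]  = 6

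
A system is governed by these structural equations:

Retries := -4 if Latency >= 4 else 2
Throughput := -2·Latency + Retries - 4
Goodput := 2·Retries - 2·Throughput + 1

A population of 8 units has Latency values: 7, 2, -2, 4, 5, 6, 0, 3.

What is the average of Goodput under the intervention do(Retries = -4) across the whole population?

Every unit gets Retries=-4 under the intervention. Goodput values become 37, 17, 1, 25, 29, 33, 9, 21; E[Goodput|do(Retries=-4)] = 21.5.

21.5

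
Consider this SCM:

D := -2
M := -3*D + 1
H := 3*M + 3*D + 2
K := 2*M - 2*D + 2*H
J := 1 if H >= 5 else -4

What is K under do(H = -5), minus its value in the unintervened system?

The intervention breaks the incoming arrows to H: H := 3*M + 3*D + 2 no longer applies, and H = -5.
M = -3*D + 1  [with D=-2]  = 7
K = 2*M - 2*D + 2*H  [with M=7, D=-2, H=-5]  = 8
Without intervention: M = -3*D + 1  [with D=-2]  = 7; H = 3*M + 3*D + 2  [with M=7, D=-2]  = 17; K = 2*M - 2*D + 2*H  [with M=7, D=-2, H=17]  = 52.
Change = 8 − 52 = -44.

-44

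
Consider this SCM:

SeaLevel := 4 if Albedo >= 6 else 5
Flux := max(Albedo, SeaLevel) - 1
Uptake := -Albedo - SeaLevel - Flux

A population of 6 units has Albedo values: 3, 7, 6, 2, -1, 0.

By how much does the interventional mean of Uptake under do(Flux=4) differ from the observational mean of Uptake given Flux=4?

Under do(Flux=4), Flux's equation is replaced by Flux=4 for every unit. Per-unit Uptake: -12, -15, -14, -11, -8, -9. Mean = -11.5.
E[Uptake|Flux=4] averages over only the 4 units with Flux=4 (Albedo = 3, 2, -1, 0): Uptake = -12, -11, -8, -9, mean -10.
Difference = -11.5 − (-10) = -1.5.

-1.5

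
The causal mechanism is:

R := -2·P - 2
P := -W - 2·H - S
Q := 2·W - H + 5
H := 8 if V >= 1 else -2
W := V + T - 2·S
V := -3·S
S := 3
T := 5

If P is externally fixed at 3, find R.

-8

Intervening sets P = 3 and removes its equation (P := -W - 2·H - S).
R = -2·P - 2  [with P=3]  = -8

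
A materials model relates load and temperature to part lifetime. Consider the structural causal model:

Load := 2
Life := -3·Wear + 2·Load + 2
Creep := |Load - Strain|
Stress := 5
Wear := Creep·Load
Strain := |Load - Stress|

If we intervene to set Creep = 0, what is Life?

Under do(Creep=0), the mechanism Creep := |Load - Strain| is discarded; Creep is fixed at 0.
Wear = Creep·Load  [with Creep=0, Load=2]  = 0
Life = -3·Wear + 2·Load + 2  [with Wear=0, Load=2]  = 6

6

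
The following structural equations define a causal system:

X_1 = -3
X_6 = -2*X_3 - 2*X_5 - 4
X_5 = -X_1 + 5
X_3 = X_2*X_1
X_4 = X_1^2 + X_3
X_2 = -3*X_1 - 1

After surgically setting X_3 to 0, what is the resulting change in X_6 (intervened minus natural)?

-48

The intervention breaks the incoming arrows to X_3: X_3 = X_2*X_1 no longer applies, and X_3 = 0.
X_5 = -X_1 + 5  [with X_1=-3]  = 8
X_6 = -2*X_3 - 2*X_5 - 4  [with X_3=0, X_5=8]  = -20
Without intervention: X_2 = -3*X_1 - 1  [with X_1=-3]  = 8; X_3 = X_2*X_1  [with X_2=8, X_1=-3]  = -24; X_5 = -X_1 + 5  [with X_1=-3]  = 8; X_6 = -2*X_3 - 2*X_5 - 4  [with X_3=-24, X_5=8]  = 28.
Change = -20 − 28 = -48.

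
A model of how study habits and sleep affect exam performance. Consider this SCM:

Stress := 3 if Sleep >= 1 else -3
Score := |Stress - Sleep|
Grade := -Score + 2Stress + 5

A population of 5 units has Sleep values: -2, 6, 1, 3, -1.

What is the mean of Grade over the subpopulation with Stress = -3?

-2.5

Conditioning on Stress=-3 selects the 2 unit(s) with Sleep ∈ {-2, -1}. Their Grade values: -2, -3. Mean = -2.5.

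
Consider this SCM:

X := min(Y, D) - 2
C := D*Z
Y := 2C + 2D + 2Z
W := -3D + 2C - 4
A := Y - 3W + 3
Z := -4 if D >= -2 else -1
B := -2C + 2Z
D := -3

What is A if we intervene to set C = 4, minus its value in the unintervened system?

The intervention breaks the incoming arrows to C: C := D*Z no longer applies, and C = 4.
Z = -4 if D >= -2 else -1  [with D=-3]  = -1
Y = 2C + 2D + 2Z  [with C=4, D=-3, Z=-1]  = 0
W = -3D + 2C - 4  [with D=-3, C=4]  = 13
A = Y - 3W + 3  [with Y=0, W=13]  = -36
Without intervention: Z = -4 if D >= -2 else -1  [with D=-3]  = -1; C = D*Z  [with D=-3, Z=-1]  = 3; Y = 2C + 2D + 2Z  [with C=3, D=-3, Z=-1]  = -2; W = -3D + 2C - 4  [with D=-3, C=3]  = 11; A = Y - 3W + 3  [with Y=-2, W=11]  = -32.
Change = -36 − (-32) = -4.

-4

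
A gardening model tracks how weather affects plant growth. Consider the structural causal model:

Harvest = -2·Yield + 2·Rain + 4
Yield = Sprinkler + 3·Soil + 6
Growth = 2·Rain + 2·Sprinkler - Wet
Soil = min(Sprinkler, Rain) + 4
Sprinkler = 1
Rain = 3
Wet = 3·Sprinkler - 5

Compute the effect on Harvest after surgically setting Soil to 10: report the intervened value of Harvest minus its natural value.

The intervention breaks the incoming arrows to Soil: Soil = min(Sprinkler, Rain) + 4 no longer applies, and Soil = 10.
Yield = Sprinkler + 3·Soil + 6  [with Sprinkler=1, Soil=10]  = 37
Harvest = -2·Yield + 2·Rain + 4  [with Yield=37, Rain=3]  = -64
Without intervention: Soil = min(Sprinkler, Rain) + 4  [with Sprinkler=1, Rain=3]  = 5; Yield = Sprinkler + 3·Soil + 6  [with Sprinkler=1, Soil=5]  = 22; Harvest = -2·Yield + 2·Rain + 4  [with Yield=22, Rain=3]  = -34.
Change = -64 − (-34) = -30.

-30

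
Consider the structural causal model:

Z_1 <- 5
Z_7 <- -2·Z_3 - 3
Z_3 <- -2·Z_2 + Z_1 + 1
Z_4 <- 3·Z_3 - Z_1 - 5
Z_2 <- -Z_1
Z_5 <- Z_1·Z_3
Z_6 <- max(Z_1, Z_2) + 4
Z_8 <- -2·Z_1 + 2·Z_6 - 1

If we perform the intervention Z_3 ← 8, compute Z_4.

The intervention breaks the incoming arrows to Z_3: Z_3 <- -2·Z_2 + Z_1 + 1 no longer applies, and Z_3 = 8.
Z_4 = 3·Z_3 - Z_1 - 5  [with Z_3=8, Z_1=5]  = 14

14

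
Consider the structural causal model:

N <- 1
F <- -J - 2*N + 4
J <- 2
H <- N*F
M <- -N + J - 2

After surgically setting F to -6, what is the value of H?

-6

The intervention breaks the incoming arrows to F: F <- -J - 2*N + 4 no longer applies, and F = -6.
H = N*F  [with N=1, F=-6]  = -6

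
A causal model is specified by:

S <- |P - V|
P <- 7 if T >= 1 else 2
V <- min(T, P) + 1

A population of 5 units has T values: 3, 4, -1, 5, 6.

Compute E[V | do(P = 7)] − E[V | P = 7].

Under do(P=7), P's equation is replaced by P=7 for every unit. Per-unit V: 4, 5, 0, 6, 7. Mean = 4.4.
Conditioning on P=7 selects the 4 unit(s) with T ∈ {3, 4, 5, 6}. Their V values: 4, 5, 6, 7. Mean = 5.5.
Difference = 4.4 − 5.5 = -1.1.

-1.1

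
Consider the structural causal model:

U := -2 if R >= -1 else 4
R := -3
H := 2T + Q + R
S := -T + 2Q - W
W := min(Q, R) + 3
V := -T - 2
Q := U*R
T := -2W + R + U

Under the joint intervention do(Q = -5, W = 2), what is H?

-14

Under do(Q = -5, W = 2), each intervened variable's structural equation is replaced by its fixed value.
U = -2 if R >= -1 else 4  [with R=-3]  = 4
T = -2W + R + U  [with W=2, R=-3, U=4]  = -3
H = 2T + Q + R  [with T=-3, Q=-5, R=-3]  = -14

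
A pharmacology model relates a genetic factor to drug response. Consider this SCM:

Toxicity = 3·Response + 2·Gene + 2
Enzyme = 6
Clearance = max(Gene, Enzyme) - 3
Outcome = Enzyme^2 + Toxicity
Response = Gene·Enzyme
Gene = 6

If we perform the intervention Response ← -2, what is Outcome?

The intervention breaks the incoming arrows to Response: Response = Gene·Enzyme no longer applies, and Response = -2.
Toxicity = 3·Response + 2·Gene + 2  [with Response=-2, Gene=6]  = 8
Outcome = Enzyme^2 + Toxicity  [with Enzyme=6, Toxicity=8]  = 44

44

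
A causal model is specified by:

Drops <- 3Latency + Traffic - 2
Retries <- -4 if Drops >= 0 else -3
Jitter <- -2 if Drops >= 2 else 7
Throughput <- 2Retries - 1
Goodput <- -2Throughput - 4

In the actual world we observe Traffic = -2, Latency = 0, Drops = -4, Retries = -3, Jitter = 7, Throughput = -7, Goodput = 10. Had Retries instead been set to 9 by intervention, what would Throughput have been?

17

Under do(Retries=9), the mechanism Retries <- -4 if Drops >= 0 else -3 is discarded; Retries is fixed at 9.
Throughput = 2Retries - 1  [with Retries=9]  = 17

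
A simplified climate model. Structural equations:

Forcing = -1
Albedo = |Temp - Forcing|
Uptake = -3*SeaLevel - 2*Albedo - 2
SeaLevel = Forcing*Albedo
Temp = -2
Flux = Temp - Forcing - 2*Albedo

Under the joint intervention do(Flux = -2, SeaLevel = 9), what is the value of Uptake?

Setting Flux = -2, SeaLevel = 9 by intervention discards those variables' equations.
Albedo = |Temp - Forcing|  [with Temp=-2, Forcing=-1]  = 1
Uptake = -3*SeaLevel - 2*Albedo - 2  [with SeaLevel=9, Albedo=1]  = -31

-31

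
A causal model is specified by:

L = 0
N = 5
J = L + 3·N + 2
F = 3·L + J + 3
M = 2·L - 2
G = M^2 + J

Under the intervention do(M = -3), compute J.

17

do(M=-3) replaces the equation M = 2·L - 2 with the constant M = -3.
J is not downstream of the intervention, so its value is determined by the original equations.
J = L + 3·N + 2  [with L=0, N=5]  = 17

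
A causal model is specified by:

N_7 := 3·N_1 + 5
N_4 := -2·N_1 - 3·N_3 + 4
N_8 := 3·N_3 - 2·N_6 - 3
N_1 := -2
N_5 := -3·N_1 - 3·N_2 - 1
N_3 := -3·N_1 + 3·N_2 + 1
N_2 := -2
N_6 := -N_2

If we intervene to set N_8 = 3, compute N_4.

The intervention breaks the incoming arrows to N_8: N_8 := 3·N_3 - 2·N_6 - 3 no longer applies, and N_8 = 3.
Since N_4 is not a descendant of the intervened variable, it is unaffected.
N_3 = -3·N_1 + 3·N_2 + 1  [with N_1=-2, N_2=-2]  = 1
N_4 = -2·N_1 - 3·N_3 + 4  [with N_1=-2, N_3=1]  = 5

5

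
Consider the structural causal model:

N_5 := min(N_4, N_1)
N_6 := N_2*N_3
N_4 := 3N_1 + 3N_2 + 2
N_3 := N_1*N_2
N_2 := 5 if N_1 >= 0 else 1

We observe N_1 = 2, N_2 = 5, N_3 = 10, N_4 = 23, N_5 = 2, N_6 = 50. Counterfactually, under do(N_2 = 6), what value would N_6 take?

Under do(N_2=6), the mechanism N_2 := 5 if N_1 >= 0 else 1 is discarded; N_2 is fixed at 6.
N_3 = N_1*N_2  [with N_1=2, N_2=6]  = 12
N_6 = N_2*N_3  [with N_2=6, N_3=12]  = 72

72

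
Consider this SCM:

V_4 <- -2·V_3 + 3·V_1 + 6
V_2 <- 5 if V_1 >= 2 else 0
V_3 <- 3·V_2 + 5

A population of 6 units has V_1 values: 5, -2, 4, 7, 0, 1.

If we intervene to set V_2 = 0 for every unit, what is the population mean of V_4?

3.5

do(V_2=0) breaks V_2's dependence on V_1. With V_2=0 fixed, V_4 across the units is 11, -10, 8, 17, -4, -1, mean 3.5.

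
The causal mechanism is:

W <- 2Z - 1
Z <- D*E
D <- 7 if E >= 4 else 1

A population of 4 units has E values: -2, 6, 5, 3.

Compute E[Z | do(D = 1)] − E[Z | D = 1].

The intervention sets D=1 in all 4 units regardless of E. Recomputing Z per unit gives -2, 6, 5, 3; average 3.
E[Z|D=1] averages over only the 2 units with D=1 (E = -2, 3): Z = -2, 3, mean 0.5.
Difference = 3 − 0.5 = 2.5.

2.5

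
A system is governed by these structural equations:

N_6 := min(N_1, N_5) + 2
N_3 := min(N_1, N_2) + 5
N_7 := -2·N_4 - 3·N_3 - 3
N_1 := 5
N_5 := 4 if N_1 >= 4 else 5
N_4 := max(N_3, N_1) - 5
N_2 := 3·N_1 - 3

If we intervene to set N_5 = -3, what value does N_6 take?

The intervention breaks the incoming arrows to N_5: N_5 := 4 if N_1 >= 4 else 5 no longer applies, and N_5 = -3.
N_6 = min(N_1, N_5) + 2  [with N_1=5, N_5=-3]  = -1

-1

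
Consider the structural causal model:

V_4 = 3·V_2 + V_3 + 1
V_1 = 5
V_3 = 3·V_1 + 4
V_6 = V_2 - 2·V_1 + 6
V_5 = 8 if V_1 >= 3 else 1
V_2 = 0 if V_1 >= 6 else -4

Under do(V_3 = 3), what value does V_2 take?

Under do(V_3=3), the mechanism V_3 = 3·V_1 + 4 is discarded; V_3 is fixed at 3.
Since V_2 is not a descendant of the intervened variable, it is unaffected.
V_2 = 0 if V_1 >= 6 else -4  [with V_1=5]  = -4

-4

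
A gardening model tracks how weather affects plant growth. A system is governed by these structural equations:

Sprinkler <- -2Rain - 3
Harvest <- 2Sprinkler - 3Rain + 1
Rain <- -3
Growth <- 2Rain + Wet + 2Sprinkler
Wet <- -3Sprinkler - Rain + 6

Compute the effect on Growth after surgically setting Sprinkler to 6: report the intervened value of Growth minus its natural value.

Under do(Sprinkler=6), the mechanism Sprinkler <- -2Rain - 3 is discarded; Sprinkler is fixed at 6.
Wet = -3Sprinkler - Rain + 6  [with Sprinkler=6, Rain=-3]  = -9
Growth = 2Rain + Wet + 2Sprinkler  [with Rain=-3, Wet=-9, Sprinkler=6]  = -3
Without intervention: Sprinkler = -2Rain - 3  [with Rain=-3]  = 3; Wet = -3Sprinkler - Rain + 6  [with Sprinkler=3, Rain=-3]  = 0; Growth = 2Rain + Wet + 2Sprinkler  [with Rain=-3, Wet=0, Sprinkler=3]  = 0.
Change = -3 − 0 = -3.

-3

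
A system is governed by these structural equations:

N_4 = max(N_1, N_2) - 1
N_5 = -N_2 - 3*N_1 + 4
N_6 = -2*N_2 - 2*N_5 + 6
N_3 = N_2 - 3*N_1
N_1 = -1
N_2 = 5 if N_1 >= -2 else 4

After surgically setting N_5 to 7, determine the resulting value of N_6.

The intervention breaks the incoming arrows to N_5: N_5 = -N_2 - 3*N_1 + 4 no longer applies, and N_5 = 7.
N_2 = 5 if N_1 >= -2 else 4  [with N_1=-1]  = 5
N_6 = -2*N_2 - 2*N_5 + 6  [with N_2=5, N_5=7]  = -18

-18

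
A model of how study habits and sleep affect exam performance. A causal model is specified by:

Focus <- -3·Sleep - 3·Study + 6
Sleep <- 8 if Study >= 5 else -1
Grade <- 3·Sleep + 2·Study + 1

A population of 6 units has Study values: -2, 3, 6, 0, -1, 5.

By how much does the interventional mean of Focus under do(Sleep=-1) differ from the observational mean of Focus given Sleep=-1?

-5.5

The intervention sets Sleep=-1 in all 6 units regardless of Study. Recomputing Focus per unit gives 15, 0, -9, 9, 12, -6; average 3.5.
Conditioning on Sleep=-1 selects the 4 unit(s) with Study ∈ {-2, 3, 0, -1}. Their Focus values: 15, 0, 9, 12. Mean = 9.
Difference = 3.5 − 9 = -5.5.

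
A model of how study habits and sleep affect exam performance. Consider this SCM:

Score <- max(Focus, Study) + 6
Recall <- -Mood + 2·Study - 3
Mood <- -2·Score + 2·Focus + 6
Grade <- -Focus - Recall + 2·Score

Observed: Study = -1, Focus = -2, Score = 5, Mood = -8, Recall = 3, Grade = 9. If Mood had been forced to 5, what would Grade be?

22

Under do(Mood=5), the mechanism Mood <- -2·Score + 2·Focus + 6 is discarded; Mood is fixed at 5.
Score = max(Focus, Study) + 6  [with Focus=-2, Study=-1]  = 5
Recall = -Mood + 2·Study - 3  [with Mood=5, Study=-1]  = -10
Grade = -Focus - Recall + 2·Score  [with Focus=-2, Recall=-10, Score=5]  = 22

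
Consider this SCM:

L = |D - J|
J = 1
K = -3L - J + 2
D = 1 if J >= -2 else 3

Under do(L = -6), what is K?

19

The intervention breaks the incoming arrows to L: L = |D - J| no longer applies, and L = -6.
K = -3L - J + 2  [with L=-6, J=1]  = 19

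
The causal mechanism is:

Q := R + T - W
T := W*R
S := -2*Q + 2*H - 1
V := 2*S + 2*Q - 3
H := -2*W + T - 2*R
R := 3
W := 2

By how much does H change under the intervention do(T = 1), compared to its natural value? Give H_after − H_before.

The intervention breaks the incoming arrows to T: T := W*R no longer applies, and T = 1.
H = -2*W + T - 2*R  [with W=2, T=1, R=3]  = -9
Without intervention: T = W*R  [with W=2, R=3]  = 6; H = -2*W + T - 2*R  [with W=2, T=6, R=3]  = -4.
Change = -9 − (-4) = -5.

-5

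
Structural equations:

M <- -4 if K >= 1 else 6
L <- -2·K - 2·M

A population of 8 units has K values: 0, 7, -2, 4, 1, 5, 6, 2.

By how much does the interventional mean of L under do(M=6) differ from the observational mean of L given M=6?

-7.75

Every unit gets M=6 under the intervention. L values become -12, -26, -8, -20, -14, -22, -24, -16; E[L|do(M=6)] = -17.75.
Observing M=6 restricts to units where M's equation naturally yields 6: K ∈ {0, -2}. In that subpopulation L = -12, -8, mean -10.
Difference = -17.75 − (-10) = -7.75.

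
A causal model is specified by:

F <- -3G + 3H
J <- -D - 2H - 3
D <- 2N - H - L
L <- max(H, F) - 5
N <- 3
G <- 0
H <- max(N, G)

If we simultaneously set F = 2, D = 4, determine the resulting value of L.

-2

Setting F = 2, D = 4 by intervention discards those variables' equations.
H = max(N, G)  [with N=3, G=0]  = 3
L = max(H, F) - 5  [with H=3, F=2]  = -2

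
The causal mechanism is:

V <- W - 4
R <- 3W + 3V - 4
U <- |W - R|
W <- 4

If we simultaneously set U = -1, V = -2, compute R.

2

Setting U = -1, V = -2 by intervention discards those variables' equations.
R = 3W + 3V - 4  [with W=4, V=-2]  = 2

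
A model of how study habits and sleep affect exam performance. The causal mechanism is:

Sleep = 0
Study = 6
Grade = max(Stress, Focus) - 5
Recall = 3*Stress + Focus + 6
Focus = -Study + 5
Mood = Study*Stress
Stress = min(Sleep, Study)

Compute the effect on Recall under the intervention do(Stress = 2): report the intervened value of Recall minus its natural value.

The intervention breaks the incoming arrows to Stress: Stress = min(Sleep, Study) no longer applies, and Stress = 2.
Focus = -Study + 5  [with Study=6]  = -1
Recall = 3*Stress + Focus + 6  [with Stress=2, Focus=-1]  = 11
Without intervention: Stress = min(Sleep, Study)  [with Sleep=0, Study=6]  = 0; Focus = -Study + 5  [with Study=6]  = -1; Recall = 3*Stress + Focus + 6  [with Stress=0, Focus=-1]  = 5.
Change = 11 − 5 = 6.

6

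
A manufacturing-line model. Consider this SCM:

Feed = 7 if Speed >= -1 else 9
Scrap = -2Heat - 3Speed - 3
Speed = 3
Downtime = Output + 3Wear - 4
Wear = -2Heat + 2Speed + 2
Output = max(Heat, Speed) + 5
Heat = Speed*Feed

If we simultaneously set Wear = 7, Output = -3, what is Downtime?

Setting Wear = 7, Output = -3 by intervention discards those variables' equations.
Downtime = Output + 3Wear - 4  [with Output=-3, Wear=7]  = 14

14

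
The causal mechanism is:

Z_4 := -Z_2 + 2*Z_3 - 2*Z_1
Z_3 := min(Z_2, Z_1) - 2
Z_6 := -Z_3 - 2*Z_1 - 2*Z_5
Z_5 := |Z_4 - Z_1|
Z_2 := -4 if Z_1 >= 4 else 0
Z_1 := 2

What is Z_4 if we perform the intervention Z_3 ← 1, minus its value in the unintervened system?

6

The intervention breaks the incoming arrows to Z_3: Z_3 := min(Z_2, Z_1) - 2 no longer applies, and Z_3 = 1.
Z_2 = -4 if Z_1 >= 4 else 0  [with Z_1=2]  = 0
Z_4 = -Z_2 + 2*Z_3 - 2*Z_1  [with Z_2=0, Z_3=1, Z_1=2]  = -2
Without intervention: Z_2 = -4 if Z_1 >= 4 else 0  [with Z_1=2]  = 0; Z_3 = min(Z_2, Z_1) - 2  [with Z_2=0, Z_1=2]  = -2; Z_4 = -Z_2 + 2*Z_3 - 2*Z_1  [with Z_2=0, Z_3=-2, Z_1=2]  = -8.
Change = -2 − (-8) = 6.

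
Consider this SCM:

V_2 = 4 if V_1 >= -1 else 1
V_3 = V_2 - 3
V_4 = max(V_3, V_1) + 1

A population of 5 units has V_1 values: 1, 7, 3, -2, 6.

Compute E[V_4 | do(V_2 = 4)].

Every unit gets V_2=4 under the intervention. V_4 values become 2, 8, 4, 2, 7; E[V_4|do(V_2=4)] = 4.6.

4.6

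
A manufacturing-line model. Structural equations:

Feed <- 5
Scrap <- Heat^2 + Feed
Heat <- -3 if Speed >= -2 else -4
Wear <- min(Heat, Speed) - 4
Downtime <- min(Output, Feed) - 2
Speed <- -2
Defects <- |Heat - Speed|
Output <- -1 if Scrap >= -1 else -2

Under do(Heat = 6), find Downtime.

-3

The intervention breaks the incoming arrows to Heat: Heat <- -3 if Speed >= -2 else -4 no longer applies, and Heat = 6.
Scrap = Heat^2 + Feed  [with Heat=6, Feed=5]  = 41
Output = -1 if Scrap >= -1 else -2  [with Scrap=41]  = -1
Downtime = min(Output, Feed) - 2  [with Output=-1, Feed=5]  = -3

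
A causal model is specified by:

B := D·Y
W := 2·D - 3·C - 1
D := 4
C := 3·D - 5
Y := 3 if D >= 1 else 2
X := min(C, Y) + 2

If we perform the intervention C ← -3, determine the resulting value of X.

-1

do(C=-3) replaces the equation C := 3·D - 5 with the constant C = -3.
Y = 3 if D >= 1 else 2  [with D=4]  = 3
X = min(C, Y) + 2  [with C=-3, Y=3]  = -1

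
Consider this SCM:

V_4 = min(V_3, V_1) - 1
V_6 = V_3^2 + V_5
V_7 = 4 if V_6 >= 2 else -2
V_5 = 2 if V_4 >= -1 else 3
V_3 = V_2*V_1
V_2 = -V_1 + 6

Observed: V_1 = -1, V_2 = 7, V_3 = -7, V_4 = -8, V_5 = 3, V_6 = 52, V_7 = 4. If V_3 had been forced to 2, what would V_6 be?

7

The intervention breaks the incoming arrows to V_3: V_3 = V_2*V_1 no longer applies, and V_3 = 2.
V_4 = min(V_3, V_1) - 1  [with V_3=2, V_1=-1]  = -2
V_5 = 2 if V_4 >= -1 else 3  [with V_4=-2]  = 3
V_6 = V_3^2 + V_5  [with V_3=2, V_5=3]  = 7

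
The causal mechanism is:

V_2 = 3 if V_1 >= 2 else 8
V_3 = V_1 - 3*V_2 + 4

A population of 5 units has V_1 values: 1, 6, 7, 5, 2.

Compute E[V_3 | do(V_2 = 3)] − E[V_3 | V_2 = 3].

-0.8

The intervention sets V_2=3 in all 5 units regardless of V_1. Recomputing V_3 per unit gives -4, 1, 2, 0, -3; average -0.8.
E[V_3|V_2=3] averages over only the 4 units with V_2=3 (V_1 = 6, 7, 5, 2): V_3 = 1, 2, 0, -3, mean 0.
Difference = -0.8 − 0 = -0.8.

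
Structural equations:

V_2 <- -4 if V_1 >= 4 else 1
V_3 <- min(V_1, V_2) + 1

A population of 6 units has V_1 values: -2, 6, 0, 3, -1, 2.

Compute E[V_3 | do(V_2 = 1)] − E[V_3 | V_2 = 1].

0.2

Under do(V_2=1), V_2's equation is replaced by V_2=1 for every unit. Per-unit V_3: -1, 2, 1, 2, 0, 2. Mean = 1.
Observing V_2=1 restricts to units where V_2's equation naturally yields 1: V_1 ∈ {-2, 0, 3, -1, 2}. In that subpopulation V_3 = -1, 1, 2, 0, 2, mean 0.8.
Difference = 1 − 0.8 = 0.2.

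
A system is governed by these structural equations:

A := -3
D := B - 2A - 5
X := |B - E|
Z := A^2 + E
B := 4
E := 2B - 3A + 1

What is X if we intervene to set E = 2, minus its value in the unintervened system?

The intervention breaks the incoming arrows to E: E := 2B - 3A + 1 no longer applies, and E = 2.
X = |B - E|  [with B=4, E=2]  = 2
Without intervention: E = 2B - 3A + 1  [with B=4, A=-3]  = 18; X = |B - E|  [with B=4, E=18]  = 14.
Change = 2 − 14 = -12.

-12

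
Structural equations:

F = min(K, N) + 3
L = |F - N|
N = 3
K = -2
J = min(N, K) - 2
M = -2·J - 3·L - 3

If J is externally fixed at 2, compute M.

-13

The intervention breaks the incoming arrows to J: J = min(N, K) - 2 no longer applies, and J = 2.
F = min(K, N) + 3  [with K=-2, N=3]  = 1
L = |F - N|  [with F=1, N=3]  = 2
M = -2·J - 3·L - 3  [with J=2, L=2]  = -13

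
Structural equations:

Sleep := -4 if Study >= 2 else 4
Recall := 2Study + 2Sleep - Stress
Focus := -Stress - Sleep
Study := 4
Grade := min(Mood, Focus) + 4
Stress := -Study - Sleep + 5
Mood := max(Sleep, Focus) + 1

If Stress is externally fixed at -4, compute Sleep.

Under do(Stress=-4), the mechanism Stress := -Study - Sleep + 5 is discarded; Stress is fixed at -4.
Since Sleep is not a descendant of the intervened variable, it is unaffected.
Sleep = -4 if Study >= 2 else 4  [with Study=4]  = -4

-4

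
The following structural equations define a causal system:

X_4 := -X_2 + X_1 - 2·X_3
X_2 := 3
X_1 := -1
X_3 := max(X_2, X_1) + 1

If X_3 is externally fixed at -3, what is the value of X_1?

Under do(X_3=-3), the mechanism X_3 := max(X_2, X_1) + 1 is discarded; X_3 is fixed at -3.
X_1 is not downstream of the intervention, so its value is determined by the original equations.

-1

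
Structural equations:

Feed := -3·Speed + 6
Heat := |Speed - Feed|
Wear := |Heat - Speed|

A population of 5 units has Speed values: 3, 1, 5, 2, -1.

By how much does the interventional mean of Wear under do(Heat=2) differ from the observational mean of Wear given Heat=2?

Every unit gets Heat=2 under the intervention. Wear values become 1, 1, 3, 0, 3; E[Wear|do(Heat=2)] = 1.6.
Observing Heat=2 restricts to units where Heat's equation naturally yields 2: Speed ∈ {1, 2}. In that subpopulation Wear = 1, 0, mean 0.5.
Difference = 1.6 − 0.5 = 1.1.

1.1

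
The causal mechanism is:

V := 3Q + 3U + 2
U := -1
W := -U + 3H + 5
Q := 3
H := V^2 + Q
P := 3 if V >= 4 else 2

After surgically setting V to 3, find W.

42

The intervention breaks the incoming arrows to V: V := 3Q + 3U + 2 no longer applies, and V = 3.
H = V^2 + Q  [with V=3, Q=3]  = 12
W = -U + 3H + 5  [with U=-1, H=12]  = 42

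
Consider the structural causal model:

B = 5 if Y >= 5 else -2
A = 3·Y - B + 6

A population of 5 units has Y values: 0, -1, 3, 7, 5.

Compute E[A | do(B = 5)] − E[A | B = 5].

-9.6

do(B=5) breaks B's dependence on Y. With B=5 fixed, A across the units is 1, -2, 10, 22, 16, mean 9.4.
Conditioning on B=5 selects the 2 unit(s) with Y ∈ {7, 5}. Their A values: 22, 16. Mean = 19.
Difference = 9.4 − 19 = -9.6.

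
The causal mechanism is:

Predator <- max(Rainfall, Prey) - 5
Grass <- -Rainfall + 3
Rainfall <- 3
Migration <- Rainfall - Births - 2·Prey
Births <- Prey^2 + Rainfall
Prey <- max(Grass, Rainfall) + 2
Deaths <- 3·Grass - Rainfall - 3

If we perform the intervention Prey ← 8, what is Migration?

-80

The intervention breaks the incoming arrows to Prey: Prey <- max(Grass, Rainfall) + 2 no longer applies, and Prey = 8.
Births = Prey^2 + Rainfall  [with Prey=8, Rainfall=3]  = 67
Migration = Rainfall - Births - 2·Prey  [with Rainfall=3, Births=67, Prey=8]  = -80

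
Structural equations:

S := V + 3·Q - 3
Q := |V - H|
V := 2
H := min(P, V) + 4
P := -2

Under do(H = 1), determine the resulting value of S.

2

do(H=1) replaces the equation H := min(P, V) + 4 with the constant H = 1.
Q = |V - H|  [with V=2, H=1]  = 1
S = V + 3·Q - 3  [with V=2, Q=1]  = 2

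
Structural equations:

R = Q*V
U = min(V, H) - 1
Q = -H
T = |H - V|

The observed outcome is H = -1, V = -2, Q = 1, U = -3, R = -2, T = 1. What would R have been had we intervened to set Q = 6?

-12

do(Q=6) replaces the equation Q = -H with the constant Q = 6.
R = Q*V  [with Q=6, V=-2]  = -12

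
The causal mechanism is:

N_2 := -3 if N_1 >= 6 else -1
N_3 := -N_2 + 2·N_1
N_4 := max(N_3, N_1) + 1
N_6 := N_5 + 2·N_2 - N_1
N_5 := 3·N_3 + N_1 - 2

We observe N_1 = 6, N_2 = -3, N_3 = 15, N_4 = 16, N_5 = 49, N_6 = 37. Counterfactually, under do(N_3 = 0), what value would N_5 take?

4

do(N_3=0) replaces the equation N_3 := -N_2 + 2·N_1 with the constant N_3 = 0.
N_5 = 3·N_3 + N_1 - 2  [with N_3=0, N_1=6]  = 4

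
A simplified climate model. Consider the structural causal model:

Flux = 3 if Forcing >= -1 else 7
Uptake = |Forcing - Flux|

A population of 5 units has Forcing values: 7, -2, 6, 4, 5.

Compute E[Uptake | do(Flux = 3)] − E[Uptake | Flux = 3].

The intervention sets Flux=3 in all 5 units regardless of Forcing. Recomputing Uptake per unit gives 4, 5, 3, 1, 2; average 3.
Conditioning on Flux=3 selects the 4 unit(s) with Forcing ∈ {7, 6, 4, 5}. Their Uptake values: 4, 3, 1, 2. Mean = 2.5.
Difference = 3 − 2.5 = 0.5.

0.5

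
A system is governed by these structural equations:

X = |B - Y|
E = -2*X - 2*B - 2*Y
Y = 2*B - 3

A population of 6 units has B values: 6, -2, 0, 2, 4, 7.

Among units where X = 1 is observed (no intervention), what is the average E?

Observing X=1 restricts to units where X's equation naturally yields 1: B ∈ {2, 4}. In that subpopulation E = -8, -20, mean -14.

-14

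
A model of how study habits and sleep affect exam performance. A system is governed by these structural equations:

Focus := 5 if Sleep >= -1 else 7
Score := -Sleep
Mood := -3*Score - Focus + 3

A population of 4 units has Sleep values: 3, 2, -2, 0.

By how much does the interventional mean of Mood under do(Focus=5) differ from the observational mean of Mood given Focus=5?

The intervention sets Focus=5 in all 4 units regardless of Sleep. Recomputing Mood per unit gives 7, 4, -8, -2; average 0.25.
Observing Focus=5 restricts to units where Focus's equation naturally yields 5: Sleep ∈ {3, 2, 0}. In that subpopulation Mood = 7, 4, -2, mean 3.
Difference = 0.25 − 3 = -2.75.

-2.75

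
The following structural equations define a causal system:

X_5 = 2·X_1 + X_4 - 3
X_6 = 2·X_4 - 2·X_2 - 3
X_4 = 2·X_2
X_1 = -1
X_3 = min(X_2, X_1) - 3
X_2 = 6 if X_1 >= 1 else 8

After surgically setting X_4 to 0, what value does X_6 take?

Under do(X_4=0), the mechanism X_4 = 2·X_2 is discarded; X_4 is fixed at 0.
X_2 = 6 if X_1 >= 1 else 8  [with X_1=-1]  = 8
X_6 = 2·X_4 - 2·X_2 - 3  [with X_4=0, X_2=8]  = -19

-19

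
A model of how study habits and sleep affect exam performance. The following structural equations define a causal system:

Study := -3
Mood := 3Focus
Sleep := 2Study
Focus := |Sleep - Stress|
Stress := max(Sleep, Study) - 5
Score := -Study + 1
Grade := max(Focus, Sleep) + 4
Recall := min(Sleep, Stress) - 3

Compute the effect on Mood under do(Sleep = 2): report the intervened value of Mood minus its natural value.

9

Under do(Sleep=2), the mechanism Sleep := 2Study is discarded; Sleep is fixed at 2.
Stress = max(Sleep, Study) - 5  [with Sleep=2, Study=-3]  = -3
Focus = |Sleep - Stress|  [with Sleep=2, Stress=-3]  = 5
Mood = 3Focus  [with Focus=5]  = 15
Without intervention: Sleep = 2Study  [with Study=-3]  = -6; Stress = max(Sleep, Study) - 5  [with Sleep=-6, Study=-3]  = -8; Focus = |Sleep - Stress|  [with Sleep=-6, Stress=-8]  = 2; Mood = 3Focus  [with Focus=2]  = 6.
Change = 15 − 6 = 9.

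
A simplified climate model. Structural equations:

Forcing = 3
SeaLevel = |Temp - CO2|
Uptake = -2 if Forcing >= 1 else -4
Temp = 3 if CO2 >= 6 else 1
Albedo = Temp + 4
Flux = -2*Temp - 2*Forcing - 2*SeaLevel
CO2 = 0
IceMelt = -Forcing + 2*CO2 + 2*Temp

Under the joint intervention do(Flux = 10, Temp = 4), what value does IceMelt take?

The joint intervention fixes Flux = 10, Temp = 4, removing each variable's own equation.
IceMelt = -Forcing + 2*CO2 + 2*Temp  [with Forcing=3, CO2=0, Temp=4]  = 5

5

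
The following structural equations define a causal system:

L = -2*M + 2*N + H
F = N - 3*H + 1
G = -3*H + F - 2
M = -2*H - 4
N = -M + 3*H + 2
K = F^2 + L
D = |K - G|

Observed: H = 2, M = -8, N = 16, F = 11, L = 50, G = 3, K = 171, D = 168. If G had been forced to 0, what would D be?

Intervening sets G = 0 and removes its equation (G = -3*H + F - 2).
M = -2*H - 4  [with H=2]  = -8
N = -M + 3*H + 2  [with M=-8, H=2]  = 16
F = N - 3*H + 1  [with N=16, H=2]  = 11
L = -2*M + 2*N + H  [with M=-8, N=16, H=2]  = 50
K = F^2 + L  [with F=11, L=50]  = 171
D = |K - G|  [with K=171, G=0]  = 171

171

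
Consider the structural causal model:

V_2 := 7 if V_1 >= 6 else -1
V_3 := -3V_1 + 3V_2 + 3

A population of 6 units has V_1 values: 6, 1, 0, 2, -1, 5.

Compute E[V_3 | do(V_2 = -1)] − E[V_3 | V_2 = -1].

Every unit gets V_2=-1 under the intervention. V_3 values become -18, -3, 0, -6, 3, -15; E[V_3|do(V_2=-1)] = -6.5.
Conditioning on V_2=-1 selects the 5 unit(s) with V_1 ∈ {1, 0, 2, -1, 5}. Their V_3 values: -3, 0, -6, 3, -15. Mean = -4.2.
Difference = -6.5 − (-4.2) = -2.3.

-2.3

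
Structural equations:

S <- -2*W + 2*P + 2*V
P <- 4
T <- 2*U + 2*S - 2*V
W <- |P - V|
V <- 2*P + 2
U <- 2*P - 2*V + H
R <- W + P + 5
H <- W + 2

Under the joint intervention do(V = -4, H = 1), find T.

10

Setting V = -4, H = 1 by intervention discards those variables' equations.
W = |P - V|  [with P=4, V=-4]  = 8
S = -2*W + 2*P + 2*V  [with W=8, P=4, V=-4]  = -16
U = 2*P - 2*V + H  [with P=4, V=-4, H=1]  = 17
T = 2*U + 2*S - 2*V  [with U=17, S=-16, V=-4]  = 10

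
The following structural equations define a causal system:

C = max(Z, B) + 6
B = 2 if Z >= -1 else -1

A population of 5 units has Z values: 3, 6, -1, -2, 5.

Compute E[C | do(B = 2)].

Every unit gets B=2 under the intervention. C values become 9, 12, 8, 8, 11; E[C|do(B=2)] = 9.6.

9.6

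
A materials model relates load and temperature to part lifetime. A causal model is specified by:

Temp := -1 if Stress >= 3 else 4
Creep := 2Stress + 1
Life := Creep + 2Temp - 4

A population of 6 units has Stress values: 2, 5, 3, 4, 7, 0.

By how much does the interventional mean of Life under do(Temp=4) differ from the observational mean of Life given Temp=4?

Under do(Temp=4), Temp's equation is replaced by Temp=4 for every unit. Per-unit Life: 9, 15, 11, 13, 19, 5. Mean = 12.
Conditioning on Temp=4 selects the 2 unit(s) with Stress ∈ {2, 0}. Their Life values: 9, 5. Mean = 7.
Difference = 12 − 7 = 5.

5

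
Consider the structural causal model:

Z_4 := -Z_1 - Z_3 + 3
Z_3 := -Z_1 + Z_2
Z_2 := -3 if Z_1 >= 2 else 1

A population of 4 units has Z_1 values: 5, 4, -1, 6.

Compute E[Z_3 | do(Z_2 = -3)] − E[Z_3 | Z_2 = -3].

do(Z_2=-3) breaks Z_2's dependence on Z_1. With Z_2=-3 fixed, Z_3 across the units is -8, -7, -2, -9, mean -6.5.
Observing Z_2=-3 restricts to units where Z_2's equation naturally yields -3: Z_1 ∈ {5, 4, 6}. In that subpopulation Z_3 = -8, -7, -9, mean -8.
Difference = -6.5 − (-8) = 1.5.

1.5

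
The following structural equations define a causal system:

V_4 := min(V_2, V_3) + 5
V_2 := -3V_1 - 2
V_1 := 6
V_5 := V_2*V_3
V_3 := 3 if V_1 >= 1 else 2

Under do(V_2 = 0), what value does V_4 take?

5

Under do(V_2=0), the mechanism V_2 := -3V_1 - 2 is discarded; V_2 is fixed at 0.
V_3 = 3 if V_1 >= 1 else 2  [with V_1=6]  = 3
V_4 = min(V_2, V_3) + 5  [with V_2=0, V_3=3]  = 5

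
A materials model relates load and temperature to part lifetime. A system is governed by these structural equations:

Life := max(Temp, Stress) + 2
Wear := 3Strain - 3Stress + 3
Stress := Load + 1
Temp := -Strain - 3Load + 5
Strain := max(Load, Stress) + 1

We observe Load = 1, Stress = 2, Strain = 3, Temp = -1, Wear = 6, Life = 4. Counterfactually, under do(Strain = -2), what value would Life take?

6

The intervention breaks the incoming arrows to Strain: Strain := max(Load, Stress) + 1 no longer applies, and Strain = -2.
Stress = Load + 1  [with Load=1]  = 2
Temp = -Strain - 3Load + 5  [with Strain=-2, Load=1]  = 4
Life = max(Temp, Stress) + 2  [with Temp=4, Stress=2]  = 6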